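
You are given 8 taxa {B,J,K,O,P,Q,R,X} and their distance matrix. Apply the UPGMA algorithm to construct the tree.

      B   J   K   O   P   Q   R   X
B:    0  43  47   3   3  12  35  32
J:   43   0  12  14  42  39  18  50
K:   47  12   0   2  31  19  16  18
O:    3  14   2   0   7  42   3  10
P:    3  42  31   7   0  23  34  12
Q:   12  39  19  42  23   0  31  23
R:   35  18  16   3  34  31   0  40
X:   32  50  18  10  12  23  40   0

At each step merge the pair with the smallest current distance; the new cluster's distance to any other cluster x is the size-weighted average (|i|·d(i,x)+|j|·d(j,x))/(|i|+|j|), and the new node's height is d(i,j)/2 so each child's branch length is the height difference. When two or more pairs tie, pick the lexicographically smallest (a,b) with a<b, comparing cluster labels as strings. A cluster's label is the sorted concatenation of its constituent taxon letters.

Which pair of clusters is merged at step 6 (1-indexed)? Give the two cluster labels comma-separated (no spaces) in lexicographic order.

step 1: merge (K,O) at d=2; branch lengths K→1, O→1; new cluster KO
  updated: d(B,KO)=25, d(J,KO)=13, d(KO,P)=19, d(KO,Q)=61/2, d(KO,R)=19/2, d(KO,X)=14
step 2: merge (B,P) at d=3; branch lengths B→3/2, P→3/2; new cluster BP
  updated: d(BP,J)=85/2, d(BP,KO)=22, d(BP,Q)=35/2, d(BP,R)=69/2, d(BP,X)=22
step 3: merge (KO,R) at d=19/2; branch lengths KO→15/4, R→19/4; new cluster KOR
  updated: d(BP,KOR)=157/6, d(J,KOR)=44/3, d(KOR,Q)=92/3, d(KOR,X)=68/3
step 4: merge (J,KOR) at d=44/3; branch lengths J→22/3, KOR→31/12; new cluster JKOR
  updated: d(BP,JKOR)=121/4, d(JKOR,Q)=131/4, d(JKOR,X)=59/2
step 5: merge (BP,Q) at d=35/2; branch lengths BP→29/4, Q→35/4; new cluster BPQ
  updated: d(BPQ,JKOR)=373/12, d(BPQ,X)=67/3
step 6: merge (BPQ,X) at d=67/3; branch lengths BPQ→29/12, X→67/6; new cluster BPQX
  updated: d(BPQX,JKOR)=491/16
step 7: merge (BPQX,JKOR) at d=491/16; branch lengths BPQX→401/96, JKOR→769/96; new cluster BJKOPQRX
final tree: ((((B:3/2,P:3/2):29/4,Q:35/4):29/12,X:67/6):401/96,(J:22/3,((K:1,O:1):15/4,R:19/4):31/12):769/96)
total length: 1043/16

BPQ,X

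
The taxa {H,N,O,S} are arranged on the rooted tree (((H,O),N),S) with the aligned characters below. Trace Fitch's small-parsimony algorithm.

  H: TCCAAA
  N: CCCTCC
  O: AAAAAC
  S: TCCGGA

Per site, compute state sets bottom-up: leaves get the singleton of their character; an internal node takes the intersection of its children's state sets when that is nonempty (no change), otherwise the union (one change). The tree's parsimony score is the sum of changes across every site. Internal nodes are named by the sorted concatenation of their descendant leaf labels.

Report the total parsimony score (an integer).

10

[col 0] HO: children H:{T}, O:{A} ∪→ {A,T}; cost 1
[col 0] HNO: children HO:{A,T}, N:{C} ∪→ {A,C,T}; cost 1
[col 0] HNOS: children HNO:{A,C,T}, S:{T} ∩→ {T}; cost 0
[col 1] HO: children H:{C}, O:{A} ∪→ {A,C}; cost 1
[col 1] HNO: children HO:{A,C}, N:{C} ∩→ {C}; cost 0
[col 1] HNOS: children HNO:{C}, S:{C} ∩→ {C}; cost 0
[col 2] HO: children H:{C}, O:{A} ∪→ {A,C}; cost 1
[col 2] HNO: children HO:{A,C}, N:{C} ∩→ {C}; cost 0
[col 2] HNOS: children HNO:{C}, S:{C} ∩→ {C}; cost 0
[col 3] HO: children H:{A}, O:{A} ∩→ {A}; cost 0
[col 3] HNO: children HO:{A}, N:{T} ∪→ {A,T}; cost 1
[col 3] HNOS: children HNO:{A,T}, S:{G} ∪→ {A,G,T}; cost 1
[col 4] HO: children H:{A}, O:{A} ∩→ {A}; cost 0
[col 4] HNO: children HO:{A}, N:{C} ∪→ {A,C}; cost 1
[col 4] HNOS: children HNO:{A,C}, S:{G} ∪→ {A,C,G}; cost 1
[col 5] HO: children H:{A}, O:{C} ∪→ {A,C}; cost 1
[col 5] HNO: children HO:{A,C}, N:{C} ∩→ {C}; cost 0
[col 5] HNOS: children HNO:{C}, S:{A} ∪→ {A,C}; cost 1
per-site changes: [2, 1, 1, 2, 2, 2]; total = 10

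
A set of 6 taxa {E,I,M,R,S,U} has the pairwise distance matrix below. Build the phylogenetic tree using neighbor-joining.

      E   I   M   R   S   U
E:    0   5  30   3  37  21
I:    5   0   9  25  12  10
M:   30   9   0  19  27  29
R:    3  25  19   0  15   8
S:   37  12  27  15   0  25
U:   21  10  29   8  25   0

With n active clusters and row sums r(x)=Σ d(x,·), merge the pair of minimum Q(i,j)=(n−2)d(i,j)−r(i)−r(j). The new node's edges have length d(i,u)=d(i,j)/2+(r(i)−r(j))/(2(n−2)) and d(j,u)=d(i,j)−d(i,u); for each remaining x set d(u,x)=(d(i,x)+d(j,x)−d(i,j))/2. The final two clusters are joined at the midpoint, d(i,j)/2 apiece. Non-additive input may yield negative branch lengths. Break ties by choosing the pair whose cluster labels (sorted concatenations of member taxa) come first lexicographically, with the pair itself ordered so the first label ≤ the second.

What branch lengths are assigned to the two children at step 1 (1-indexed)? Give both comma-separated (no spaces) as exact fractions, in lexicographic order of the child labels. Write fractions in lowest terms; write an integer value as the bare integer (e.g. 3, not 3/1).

19/4,-7/4

iteration 1: select E,R (d=3, Q=-154); attach at lengths (19/4, -7/4); label the merged cluster ER
  updated: d(ER,I)=27/2, d(ER,M)=23, d(ER,S)=49/2, d(ER,U)=13
iteration 2: select ER,U (d=13, Q=-112); attach at lengths (6, 7); label the merged cluster ERU
  updated: d(ERU,I)=21/4, d(ERU,M)=39/2, d(ERU,S)=73/4
iteration 3: select ERU,S (d=73/4, Q=-255/4); attach at lengths (89/16, 203/16); label the merged cluster ERSU
  updated: d(ERSU,I)=-1/2, d(ERSU,M)=113/8
iteration 4: select ERSU,I (d=-1/2, Q=-181/8); attach at lengths (37/16, -45/16); label the merged cluster EIRSU
  updated: d(EIRSU,M)=189/16
iteration 5: select EIRSU,M (d=189/16); attach at lengths (189/32, 189/32); label the merged cluster EIMRSU
final tree: (((((E:19/4,R:-7/4):6,U:7):89/16,S:203/16):37/16,I:-45/16):189/32,M:189/32)
total length: 729/16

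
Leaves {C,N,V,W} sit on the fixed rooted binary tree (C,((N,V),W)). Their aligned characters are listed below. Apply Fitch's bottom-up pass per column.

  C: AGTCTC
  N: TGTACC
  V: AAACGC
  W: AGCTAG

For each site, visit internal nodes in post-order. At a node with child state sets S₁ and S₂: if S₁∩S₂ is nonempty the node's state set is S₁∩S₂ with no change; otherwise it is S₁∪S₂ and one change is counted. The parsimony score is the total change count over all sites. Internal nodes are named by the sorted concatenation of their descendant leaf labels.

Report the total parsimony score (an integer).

10

[col 0] NV: children N:{T}, V:{A} ∪→ {A,T}; cost 1
[col 0] NVW: children NV:{A,T}, W:{A} ∩→ {A}; cost 0
[col 0] CNVW: children C:{A}, NVW:{A} ∩→ {A}; cost 0
[col 1] NV: children N:{G}, V:{A} ∪→ {A,G}; cost 1
[col 1] NVW: children NV:{A,G}, W:{G} ∩→ {G}; cost 0
[col 1] CNVW: children C:{G}, NVW:{G} ∩→ {G}; cost 0
[col 2] NV: children N:{T}, V:{A} ∪→ {A,T}; cost 1
[col 2] NVW: children NV:{A,T}, W:{C} ∪→ {A,C,T}; cost 1
[col 2] CNVW: children C:{T}, NVW:{A,C,T} ∩→ {T}; cost 0
[col 3] NV: children N:{A}, V:{C} ∪→ {A,C}; cost 1
[col 3] NVW: children NV:{A,C}, W:{T} ∪→ {A,C,T}; cost 1
[col 3] CNVW: children C:{C}, NVW:{A,C,T} ∩→ {C}; cost 0
[col 4] NV: children N:{C}, V:{G} ∪→ {C,G}; cost 1
[col 4] NVW: children NV:{C,G}, W:{A} ∪→ {A,C,G}; cost 1
[col 4] CNVW: children C:{T}, NVW:{A,C,G} ∪→ {A,C,G,T}; cost 1
[col 5] NV: children N:{C}, V:{C} ∩→ {C}; cost 0
[col 5] NVW: children NV:{C}, W:{G} ∪→ {C,G}; cost 1
[col 5] CNVW: children C:{C}, NVW:{C,G} ∩→ {C}; cost 0
per-site changes: [1, 1, 2, 2, 3, 1]; total = 10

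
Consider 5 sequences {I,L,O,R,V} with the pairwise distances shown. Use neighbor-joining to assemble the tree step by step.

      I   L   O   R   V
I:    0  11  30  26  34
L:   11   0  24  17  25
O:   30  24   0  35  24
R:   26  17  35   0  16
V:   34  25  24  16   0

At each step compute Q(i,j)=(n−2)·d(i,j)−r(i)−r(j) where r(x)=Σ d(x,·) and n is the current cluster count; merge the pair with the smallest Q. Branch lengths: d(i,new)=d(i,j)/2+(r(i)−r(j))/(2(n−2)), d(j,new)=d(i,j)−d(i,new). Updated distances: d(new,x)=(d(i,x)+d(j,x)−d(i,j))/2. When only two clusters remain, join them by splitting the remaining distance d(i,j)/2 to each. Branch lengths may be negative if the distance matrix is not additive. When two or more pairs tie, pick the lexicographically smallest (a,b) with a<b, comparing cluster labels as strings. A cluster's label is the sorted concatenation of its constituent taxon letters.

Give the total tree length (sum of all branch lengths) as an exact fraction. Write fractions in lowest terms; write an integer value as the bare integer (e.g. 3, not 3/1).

109/2

iteration 1: select I,L (d=11, Q=-145); attach at lengths (19/2, 3/2); label the merged cluster IL
  updated: d(IL,O)=43/2, d(IL,R)=16, d(IL,V)=24
iteration 2: select IL,O (d=43/2, Q=-99); attach at lengths (6, 31/2); label the merged cluster ILO
  updated: d(ILO,R)=59/4, d(ILO,V)=53/4
iteration 3: select ILO,R (d=59/4, Q=-44); attach at lengths (6, 35/4); label the merged cluster ILOR
  updated: d(ILOR,V)=29/4
iteration 4: select ILOR,V (d=29/4); attach at lengths (29/8, 29/8); label the merged cluster ILORV
final tree: ((((I:19/2,L:3/2):6,O:31/2):6,R:35/4):29/8,V:29/8)
total length: 109/2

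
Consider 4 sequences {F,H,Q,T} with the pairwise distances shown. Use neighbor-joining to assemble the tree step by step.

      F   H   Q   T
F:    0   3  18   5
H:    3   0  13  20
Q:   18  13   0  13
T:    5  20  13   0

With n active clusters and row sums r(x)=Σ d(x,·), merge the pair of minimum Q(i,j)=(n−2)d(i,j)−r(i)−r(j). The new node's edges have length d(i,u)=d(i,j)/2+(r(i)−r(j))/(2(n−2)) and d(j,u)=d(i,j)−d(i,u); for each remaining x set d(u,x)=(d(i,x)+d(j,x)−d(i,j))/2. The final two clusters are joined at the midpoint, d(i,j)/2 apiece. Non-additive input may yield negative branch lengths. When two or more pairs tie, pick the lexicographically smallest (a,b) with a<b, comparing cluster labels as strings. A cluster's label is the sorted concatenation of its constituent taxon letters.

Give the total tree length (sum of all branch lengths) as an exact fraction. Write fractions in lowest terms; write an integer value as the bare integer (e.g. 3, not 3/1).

22

step 1: merge (F,H) at d=3, Q=-56; branch lengths F→-1, H→4; new cluster FH
  updated: d(FH,Q)=14, d(FH,T)=11
step 2: merge (FH,Q) at d=14, Q=-38; branch lengths FH→6, Q→8; new cluster FHQ
  updated: d(FHQ,T)=5
step 3: merge (FHQ,T) at d=5; branch lengths FHQ→5/2, T→5/2; new cluster FHQT
final tree: (((F:-1,H:4):6,Q:8):5/2,T:5/2)
total length: 22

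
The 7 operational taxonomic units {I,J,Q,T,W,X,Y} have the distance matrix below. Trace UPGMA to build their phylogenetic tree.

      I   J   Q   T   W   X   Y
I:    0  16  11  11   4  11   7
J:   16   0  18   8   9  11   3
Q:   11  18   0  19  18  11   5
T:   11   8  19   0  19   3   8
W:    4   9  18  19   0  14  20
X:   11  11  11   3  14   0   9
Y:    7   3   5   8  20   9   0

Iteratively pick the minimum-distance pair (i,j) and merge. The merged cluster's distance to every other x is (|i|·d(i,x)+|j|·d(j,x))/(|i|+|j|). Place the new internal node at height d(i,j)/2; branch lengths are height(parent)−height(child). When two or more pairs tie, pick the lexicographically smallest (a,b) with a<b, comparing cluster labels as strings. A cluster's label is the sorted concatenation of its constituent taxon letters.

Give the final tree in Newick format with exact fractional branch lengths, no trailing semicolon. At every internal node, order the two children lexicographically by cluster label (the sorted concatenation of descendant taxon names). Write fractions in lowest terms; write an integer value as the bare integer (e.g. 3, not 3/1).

step 1: merge (J,Y) at d=3; branch lengths J→3/2, Y→3/2; new cluster JY
  updated: d(I,JY)=23/2, d(JY,Q)=23/2, d(JY,T)=8, d(JY,W)=29/2, d(JY,X)=10
step 2: merge (T,X) at d=3; branch lengths T→3/2, X→3/2; new cluster TX
  updated: d(I,TX)=11, d(JY,TX)=9, d(Q,TX)=15, d(TX,W)=33/2
step 3: merge (I,W) at d=4; branch lengths I→2, W→2; new cluster IW
  updated: d(IW,JY)=13, d(IW,Q)=29/2, d(IW,TX)=55/4
step 4: merge (JY,TX) at d=9; branch lengths JY→3, TX→3; new cluster JTXY
  updated: d(IW,JTXY)=107/8, d(JTXY,Q)=53/4
step 5: merge (JTXY,Q) at d=53/4; branch lengths JTXY→17/8, Q→53/8; new cluster JQTXY
  updated: d(IW,JQTXY)=68/5
step 6: merge (IW,JQTXY) at d=68/5; branch lengths IW→24/5, JQTXY→7/40; new cluster IJQTWXY
final tree: ((I:2,W:2):24/5,(((J:3/2,Y:3/2):3,(T:3/2,X:3/2):3):17/8,Q:53/8):7/40)
total length: 1189/40

((I:2,W:2):24/5,(((J:3/2,Y:3/2):3,(T:3/2,X:3/2):3):17/8,Q:53/8):7/40)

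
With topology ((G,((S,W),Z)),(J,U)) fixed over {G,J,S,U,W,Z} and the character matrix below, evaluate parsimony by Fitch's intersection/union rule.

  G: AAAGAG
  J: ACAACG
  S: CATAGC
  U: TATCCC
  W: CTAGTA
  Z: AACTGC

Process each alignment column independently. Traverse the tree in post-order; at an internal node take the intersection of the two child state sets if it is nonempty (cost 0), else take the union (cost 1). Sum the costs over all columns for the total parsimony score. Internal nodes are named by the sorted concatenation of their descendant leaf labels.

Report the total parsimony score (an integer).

SW@0: {C} ∩ {C} = {C} (intersection, +0)
SWZ@0: {C} ∪ {A} = {A,C} (union, +1)
GSWZ@0: {A} ∩ {A,C} = {A} (intersection, +0)
JU@0: {A} ∪ {T} = {A,T} (union, +1)
GJSUWZ@0: {A} ∩ {A,T} = {A} (intersection, +0)
SW@1: {A} ∪ {T} = {A,T} (union, +1)
SWZ@1: {A,T} ∩ {A} = {A} (intersection, +0)
GSWZ@1: {A} ∩ {A} = {A} (intersection, +0)
JU@1: {C} ∪ {A} = {A,C} (union, +1)
GJSUWZ@1: {A} ∩ {A,C} = {A} (intersection, +0)
SW@2: {T} ∪ {A} = {A,T} (union, +1)
SWZ@2: {A,T} ∪ {C} = {A,C,T} (union, +1)
GSWZ@2: {A} ∩ {A,C,T} = {A} (intersection, +0)
JU@2: {A} ∪ {T} = {A,T} (union, +1)
GJSUWZ@2: {A} ∩ {A,T} = {A} (intersection, +0)
SW@3: {A} ∪ {G} = {A,G} (union, +1)
SWZ@3: {A,G} ∪ {T} = {A,G,T} (union, +1)
GSWZ@3: {G} ∩ {A,G,T} = {G} (intersection, +0)
JU@3: {A} ∪ {C} = {A,C} (union, +1)
GJSUWZ@3: {G} ∪ {A,C} = {A,C,G} (union, +1)
SW@4: {G} ∪ {T} = {G,T} (union, +1)
SWZ@4: {G,T} ∩ {G} = {G} (intersection, +0)
GSWZ@4: {A} ∪ {G} = {A,G} (union, +1)
JU@4: {C} ∩ {C} = {C} (intersection, +0)
GJSUWZ@4: {A,G} ∪ {C} = {A,C,G} (union, +1)
SW@5: {C} ∪ {A} = {A,C} (union, +1)
SWZ@5: {A,C} ∩ {C} = {C} (intersection, +0)
GSWZ@5: {G} ∪ {C} = {C,G} (union, +1)
JU@5: {G} ∪ {C} = {C,G} (union, +1)
GJSUWZ@5: {C,G} ∩ {C,G} = {C,G} (intersection, +0)
per-site changes: [2, 2, 3, 4, 3, 3]; total = 17

17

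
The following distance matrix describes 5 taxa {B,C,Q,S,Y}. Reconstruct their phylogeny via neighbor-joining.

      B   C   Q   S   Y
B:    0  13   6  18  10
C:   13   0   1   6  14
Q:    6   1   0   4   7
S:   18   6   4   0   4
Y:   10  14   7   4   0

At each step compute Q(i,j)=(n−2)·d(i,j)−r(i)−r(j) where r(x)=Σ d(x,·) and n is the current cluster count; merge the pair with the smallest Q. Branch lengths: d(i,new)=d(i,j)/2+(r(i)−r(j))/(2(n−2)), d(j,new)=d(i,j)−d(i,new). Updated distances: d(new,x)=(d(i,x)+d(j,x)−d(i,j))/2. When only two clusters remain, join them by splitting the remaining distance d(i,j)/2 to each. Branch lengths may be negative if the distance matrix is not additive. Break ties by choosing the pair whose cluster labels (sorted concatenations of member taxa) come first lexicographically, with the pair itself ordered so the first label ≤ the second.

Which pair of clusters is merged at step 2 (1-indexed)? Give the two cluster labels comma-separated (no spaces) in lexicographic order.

B,SY

step 1: merge (S,Y) at d=4, Q=-55; branch lengths S→3/2, Y→5/2; new cluster SY
  updated: d(B,SY)=12, d(C,SY)=8, d(Q,SY)=7/2
step 2: merge (B,SY) at d=12, Q=-61/2; branch lengths B→63/8, SY→33/8; new cluster BSY
  updated: d(BSY,C)=9/2, d(BSY,Q)=-5/4
step 3: merge (BSY,C) at d=9/2, Q=-17/4; branch lengths BSY→9/8, C→27/8; new cluster BCSY
  updated: d(BCSY,Q)=-19/8
step 4: merge (BCSY,Q) at d=-19/8; branch lengths BCSY→-19/16, Q→-19/16; new cluster BCQSY
final tree: (((B:63/8,(S:3/2,Y:5/2):33/8):9/8,C:27/8):-19/16,Q:-19/16)
total length: 145/8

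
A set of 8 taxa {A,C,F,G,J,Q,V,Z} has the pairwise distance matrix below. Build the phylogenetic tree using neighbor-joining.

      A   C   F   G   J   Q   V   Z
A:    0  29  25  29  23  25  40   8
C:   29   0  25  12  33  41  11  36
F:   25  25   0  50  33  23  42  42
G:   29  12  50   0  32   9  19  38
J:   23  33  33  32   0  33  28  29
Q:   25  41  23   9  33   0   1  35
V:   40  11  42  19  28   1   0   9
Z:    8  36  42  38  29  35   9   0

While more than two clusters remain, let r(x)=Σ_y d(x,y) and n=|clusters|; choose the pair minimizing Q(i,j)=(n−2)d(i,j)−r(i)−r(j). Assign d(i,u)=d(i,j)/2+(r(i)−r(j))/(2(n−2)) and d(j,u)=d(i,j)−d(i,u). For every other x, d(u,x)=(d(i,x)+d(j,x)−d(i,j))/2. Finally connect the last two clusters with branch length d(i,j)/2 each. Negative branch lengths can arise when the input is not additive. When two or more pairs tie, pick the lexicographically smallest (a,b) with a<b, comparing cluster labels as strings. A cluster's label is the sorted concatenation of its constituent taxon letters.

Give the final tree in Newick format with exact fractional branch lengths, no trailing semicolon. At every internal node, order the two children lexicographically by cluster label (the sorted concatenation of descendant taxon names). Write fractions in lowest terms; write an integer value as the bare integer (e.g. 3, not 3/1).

((((A:5/2,Z:11/2):281/32,J:423/32):49/32,((C:35/8,G:61/8):49/8,(Q:33/20,V:-13/20):59/8):201/32):599/64,F:599/64)

step 1: merge (A,Z) at d=8, Q=-328; branch lengths A→5/2, Z→11/2; new cluster AZ
  updated: d(AZ,C)=57/2, d(AZ,F)=59/2, d(AZ,G)=59/2, d(AZ,J)=22, d(AZ,Q)=26, d(AZ,V)=41/2
step 2: merge (Q,V) at d=1, Q=-499/2; branch lengths Q→33/20, V→-13/20; new cluster QV
  updated: d(AZ,QV)=91/4, d(C,QV)=51/2, d(F,QV)=32, d(G,QV)=27/2, d(J,QV)=30
step 3: merge (C,G) at d=12, Q=-213; branch lengths C→35/8, G→61/8; new cluster CG
  updated: d(AZ,CG)=23, d(CG,F)=63/2, d(CG,J)=53/2, d(CG,QV)=27/2
step 4: merge (CG,QV) at d=27/2, Q=-609/4; branch lengths CG→49/8, QV→59/8; new cluster CGQV
  updated: d(AZ,CGQV)=129/8, d(CGQV,F)=25, d(CGQV,J)=43/2
step 5: merge (AZ,J) at d=22, Q=-801/8; branch lengths AZ→281/32, J→423/32; new cluster AJZ
  updated: d(AJZ,CGQV)=125/16, d(AJZ,F)=81/4
step 6: merge (AJZ,CGQV) at d=125/16, Q=-849/16; branch lengths AJZ→49/32, CGQV→201/32; new cluster ACGJQVZ
  updated: d(ACGJQVZ,F)=599/32
step 7: merge (ACGJQVZ,F) at d=599/32; branch lengths ACGJQVZ→599/64, F→599/64; new cluster ACFGJQVZ
final tree: ((((A:5/2,Z:11/2):281/32,J:423/32):49/32,((C:35/8,G:61/8):49/8,(Q:33/20,V:-13/20):59/8):201/32):599/64,F:599/64)
total length: 2657/32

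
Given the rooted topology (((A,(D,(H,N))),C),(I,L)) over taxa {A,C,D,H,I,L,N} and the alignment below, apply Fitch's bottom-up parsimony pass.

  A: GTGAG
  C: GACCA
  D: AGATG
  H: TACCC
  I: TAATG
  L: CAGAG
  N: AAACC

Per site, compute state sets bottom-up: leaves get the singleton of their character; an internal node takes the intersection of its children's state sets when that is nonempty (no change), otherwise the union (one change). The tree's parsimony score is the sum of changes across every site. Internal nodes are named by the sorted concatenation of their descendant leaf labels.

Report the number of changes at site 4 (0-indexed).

2

site 0, node HN: H={T} ∪ N={A} → {A,T} (+1)
site 0, node DHN: D={A} ∩ HN={A,T} → {A} (+0)
site 0, node ADHN: A={G} ∪ DHN={A} → {A,G} (+1)
site 0, node ACDHN: ADHN={A,G} ∩ C={G} → {G} (+0)
site 0, node IL: I={T} ∪ L={C} → {C,T} (+1)
site 0, node ACDHILN: ACDHN={G} ∪ IL={C,T} → {C,G,T} (+1)
site 1, node HN: H={A} ∩ N={A} → {A} (+0)
site 1, node DHN: D={G} ∪ HN={A} → {A,G} (+1)
site 1, node ADHN: A={T} ∪ DHN={A,G} → {A,G,T} (+1)
site 1, node ACDHN: ADHN={A,G,T} ∩ C={A} → {A} (+0)
site 1, node IL: I={A} ∩ L={A} → {A} (+0)
site 1, node ACDHILN: ACDHN={A} ∩ IL={A} → {A} (+0)
site 2, node HN: H={C} ∪ N={A} → {A,C} (+1)
site 2, node DHN: D={A} ∩ HN={A,C} → {A} (+0)
site 2, node ADHN: A={G} ∪ DHN={A} → {A,G} (+1)
site 2, node ACDHN: ADHN={A,G} ∪ C={C} → {A,C,G} (+1)
site 2, node IL: I={A} ∪ L={G} → {A,G} (+1)
site 2, node ACDHILN: ACDHN={A,C,G} ∩ IL={A,G} → {A,G} (+0)
site 3, node HN: H={C} ∩ N={C} → {C} (+0)
site 3, node DHN: D={T} ∪ HN={C} → {C,T} (+1)
site 3, node ADHN: A={A} ∪ DHN={C,T} → {A,C,T} (+1)
site 3, node ACDHN: ADHN={A,C,T} ∩ C={C} → {C} (+0)
site 3, node IL: I={T} ∪ L={A} → {A,T} (+1)
site 3, node ACDHILN: ACDHN={C} ∪ IL={A,T} → {A,C,T} (+1)
site 4, node HN: H={C} ∩ N={C} → {C} (+0)
site 4, node DHN: D={G} ∪ HN={C} → {C,G} (+1)
site 4, node ADHN: A={G} ∩ DHN={C,G} → {G} (+0)
site 4, node ACDHN: ADHN={G} ∪ C={A} → {A,G} (+1)
site 4, node IL: I={G} ∩ L={G} → {G} (+0)
site 4, node ACDHILN: ACDHN={A,G} ∩ IL={G} → {G} (+0)
per-site changes: [4, 2, 4, 4, 2]; total = 16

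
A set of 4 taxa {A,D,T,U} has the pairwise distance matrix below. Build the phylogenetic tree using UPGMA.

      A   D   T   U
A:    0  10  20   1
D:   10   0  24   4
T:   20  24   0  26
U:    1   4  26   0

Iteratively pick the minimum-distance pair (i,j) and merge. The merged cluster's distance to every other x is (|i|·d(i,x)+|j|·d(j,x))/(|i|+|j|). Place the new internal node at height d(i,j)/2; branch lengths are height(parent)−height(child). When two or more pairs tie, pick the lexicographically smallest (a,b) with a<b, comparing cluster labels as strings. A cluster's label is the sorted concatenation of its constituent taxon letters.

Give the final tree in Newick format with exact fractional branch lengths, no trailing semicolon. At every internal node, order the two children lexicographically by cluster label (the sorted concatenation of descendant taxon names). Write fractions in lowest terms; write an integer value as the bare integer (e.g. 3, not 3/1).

(((A:1/2,U:1/2):3,D:7/2):49/6,T:35/3)

step 1: merge (A,U) at d=1; branch lengths A→1/2, U→1/2; new cluster AU
  updated: d(AU,D)=7, d(AU,T)=23
step 2: merge (AU,D) at d=7; branch lengths AU→3, D→7/2; new cluster ADU
  updated: d(ADU,T)=70/3
step 3: merge (ADU,T) at d=70/3; branch lengths ADU→49/6, T→35/3; new cluster ADTU
final tree: (((A:1/2,U:1/2):3,D:7/2):49/6,T:35/3)
total length: 82/3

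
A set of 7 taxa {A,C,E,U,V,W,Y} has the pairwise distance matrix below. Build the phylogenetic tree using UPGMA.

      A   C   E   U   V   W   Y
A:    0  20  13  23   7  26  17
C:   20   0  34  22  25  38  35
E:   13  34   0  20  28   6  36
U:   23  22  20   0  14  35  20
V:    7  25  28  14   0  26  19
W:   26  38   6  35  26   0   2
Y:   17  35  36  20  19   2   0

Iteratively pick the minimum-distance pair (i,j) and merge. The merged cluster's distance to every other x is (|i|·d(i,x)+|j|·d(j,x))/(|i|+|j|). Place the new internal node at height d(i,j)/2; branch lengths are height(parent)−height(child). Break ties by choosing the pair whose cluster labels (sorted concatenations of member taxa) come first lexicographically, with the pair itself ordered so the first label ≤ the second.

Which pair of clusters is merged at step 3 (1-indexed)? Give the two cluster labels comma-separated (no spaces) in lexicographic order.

AV,U

iteration 1: select W,Y (d=2); attach at lengths (1, 1); label the merged cluster WY
  updated: d(A,WY)=43/2, d(C,WY)=73/2, d(E,WY)=21, d(U,WY)=55/2, d(V,WY)=45/2
iteration 2: select A,V (d=7); attach at lengths (7/2, 7/2); label the merged cluster AV
  updated: d(AV,C)=45/2, d(AV,E)=41/2, d(AV,U)=37/2, d(AV,WY)=22
iteration 3: select AV,U (d=37/2); attach at lengths (23/4, 37/4); label the merged cluster AUV
  updated: d(AUV,C)=67/3, d(AUV,E)=61/3, d(AUV,WY)=143/6
iteration 4: select AUV,E (d=61/3); attach at lengths (11/12, 61/6); label the merged cluster AEUV
  updated: d(AEUV,C)=101/4, d(AEUV,WY)=185/8
iteration 5: select AEUV,WY (d=185/8); attach at lengths (67/48, 169/16); label the merged cluster AEUVWY
  updated: d(AEUVWY,C)=29
iteration 6: select AEUVWY,C (d=29); attach at lengths (47/16, 29/2); label the merged cluster ACEUVWY
final tree: (((((A:7/2,V:7/2):23/4,U:37/4):11/12,E:61/6):67/48,(W:1,Y:1):169/16):47/16,C:29/2)
total length: 3095/48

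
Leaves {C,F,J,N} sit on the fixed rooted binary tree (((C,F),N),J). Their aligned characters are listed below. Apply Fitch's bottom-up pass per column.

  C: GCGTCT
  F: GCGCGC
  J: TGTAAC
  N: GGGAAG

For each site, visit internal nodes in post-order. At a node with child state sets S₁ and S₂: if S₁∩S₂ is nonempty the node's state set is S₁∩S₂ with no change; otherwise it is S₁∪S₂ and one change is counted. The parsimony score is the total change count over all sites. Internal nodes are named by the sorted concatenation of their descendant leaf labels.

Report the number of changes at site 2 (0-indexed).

site 0, node CF: C={G} ∩ F={G} → {G} (+0)
site 0, node CFN: CF={G} ∩ N={G} → {G} (+0)
site 0, node CFJN: CFN={G} ∪ J={T} → {G,T} (+1)
site 1, node CF: C={C} ∩ F={C} → {C} (+0)
site 1, node CFN: CF={C} ∪ N={G} → {C,G} (+1)
site 1, node CFJN: CFN={C,G} ∩ J={G} → {G} (+0)
site 2, node CF: C={G} ∩ F={G} → {G} (+0)
site 2, node CFN: CF={G} ∩ N={G} → {G} (+0)
site 2, node CFJN: CFN={G} ∪ J={T} → {G,T} (+1)
site 3, node CF: C={T} ∪ F={C} → {C,T} (+1)
site 3, node CFN: CF={C,T} ∪ N={A} → {A,C,T} (+1)
site 3, node CFJN: CFN={A,C,T} ∩ J={A} → {A} (+0)
site 4, node CF: C={C} ∪ F={G} → {C,G} (+1)
site 4, node CFN: CF={C,G} ∪ N={A} → {A,C,G} (+1)
site 4, node CFJN: CFN={A,C,G} ∩ J={A} → {A} (+0)
site 5, node CF: C={T} ∪ F={C} → {C,T} (+1)
site 5, node CFN: CF={C,T} ∪ N={G} → {C,G,T} (+1)
site 5, node CFJN: CFN={C,G,T} ∩ J={C} → {C} (+0)
per-site changes: [1, 1, 1, 2, 2, 2]; total = 9

1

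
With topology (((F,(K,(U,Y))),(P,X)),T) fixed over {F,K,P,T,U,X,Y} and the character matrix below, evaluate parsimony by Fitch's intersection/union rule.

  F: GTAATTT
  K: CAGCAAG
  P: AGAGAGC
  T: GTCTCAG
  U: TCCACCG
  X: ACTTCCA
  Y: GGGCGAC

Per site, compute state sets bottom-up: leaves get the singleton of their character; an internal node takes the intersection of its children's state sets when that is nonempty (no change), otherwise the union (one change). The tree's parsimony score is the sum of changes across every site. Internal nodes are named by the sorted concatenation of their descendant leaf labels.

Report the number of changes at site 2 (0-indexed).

4

site 0, node UY: U={T} ∪ Y={G} → {G,T} (+1)
site 0, node KUY: K={C} ∪ UY={G,T} → {C,G,T} (+1)
site 0, node FKUY: F={G} ∩ KUY={C,G,T} → {G} (+0)
site 0, node PX: P={A} ∩ X={A} → {A} (+0)
site 0, node FKPUXY: FKUY={G} ∪ PX={A} → {A,G} (+1)
site 0, node FKPTUXY: FKPUXY={A,G} ∩ T={G} → {G} (+0)
site 1, node UY: U={C} ∪ Y={G} → {C,G} (+1)
site 1, node KUY: K={A} ∪ UY={C,G} → {A,C,G} (+1)
site 1, node FKUY: F={T} ∪ KUY={A,C,G} → {A,C,G,T} (+1)
site 1, node PX: P={G} ∪ X={C} → {C,G} (+1)
site 1, node FKPUXY: FKUY={A,C,G,T} ∩ PX={C,G} → {C,G} (+0)
site 1, node FKPTUXY: FKPUXY={C,G} ∪ T={T} → {C,G,T} (+1)
site 2, node UY: U={C} ∪ Y={G} → {C,G} (+1)
site 2, node KUY: K={G} ∩ UY={C,G} → {G} (+0)
site 2, node FKUY: F={A} ∪ KUY={G} → {A,G} (+1)
site 2, node PX: P={A} ∪ X={T} → {A,T} (+1)
site 2, node FKPUXY: FKUY={A,G} ∩ PX={A,T} → {A} (+0)
site 2, node FKPTUXY: FKPUXY={A} ∪ T={C} → {A,C} (+1)
site 3, node UY: U={A} ∪ Y={C} → {A,C} (+1)
site 3, node KUY: K={C} ∩ UY={A,C} → {C} (+0)
site 3, node FKUY: F={A} ∪ KUY={C} → {A,C} (+1)
site 3, node PX: P={G} ∪ X={T} → {G,T} (+1)
site 3, node FKPUXY: FKUY={A,C} ∪ PX={G,T} → {A,C,G,T} (+1)
site 3, node FKPTUXY: FKPUXY={A,C,G,T} ∩ T={T} → {T} (+0)
site 4, node UY: U={C} ∪ Y={G} → {C,G} (+1)
site 4, node KUY: K={A} ∪ UY={C,G} → {A,C,G} (+1)
site 4, node FKUY: F={T} ∪ KUY={A,C,G} → {A,C,G,T} (+1)
site 4, node PX: P={A} ∪ X={C} → {A,C} (+1)
site 4, node FKPUXY: FKUY={A,C,G,T} ∩ PX={A,C} → {A,C} (+0)
site 4, node FKPTUXY: FKPUXY={A,C} ∩ T={C} → {C} (+0)
site 5, node UY: U={C} ∪ Y={A} → {A,C} (+1)
site 5, node KUY: K={A} ∩ UY={A,C} → {A} (+0)
site 5, node FKUY: F={T} ∪ KUY={A} → {A,T} (+1)
site 5, node PX: P={G} ∪ X={C} → {C,G} (+1)
site 5, node FKPUXY: FKUY={A,T} ∪ PX={C,G} → {A,C,G,T} (+1)
site 5, node FKPTUXY: FKPUXY={A,C,G,T} ∩ T={A} → {A} (+0)
site 6, node UY: U={G} ∪ Y={C} → {C,G} (+1)
site 6, node KUY: K={G} ∩ UY={C,G} → {G} (+0)
site 6, node FKUY: F={T} ∪ KUY={G} → {G,T} (+1)
site 6, node PX: P={C} ∪ X={A} → {A,C} (+1)
site 6, node FKPUXY: FKUY={G,T} ∪ PX={A,C} → {A,C,G,T} (+1)
site 6, node FKPTUXY: FKPUXY={A,C,G,T} ∩ T={G} → {G} (+0)
per-site changes: [3, 5, 4, 4, 4, 4, 4]; total = 28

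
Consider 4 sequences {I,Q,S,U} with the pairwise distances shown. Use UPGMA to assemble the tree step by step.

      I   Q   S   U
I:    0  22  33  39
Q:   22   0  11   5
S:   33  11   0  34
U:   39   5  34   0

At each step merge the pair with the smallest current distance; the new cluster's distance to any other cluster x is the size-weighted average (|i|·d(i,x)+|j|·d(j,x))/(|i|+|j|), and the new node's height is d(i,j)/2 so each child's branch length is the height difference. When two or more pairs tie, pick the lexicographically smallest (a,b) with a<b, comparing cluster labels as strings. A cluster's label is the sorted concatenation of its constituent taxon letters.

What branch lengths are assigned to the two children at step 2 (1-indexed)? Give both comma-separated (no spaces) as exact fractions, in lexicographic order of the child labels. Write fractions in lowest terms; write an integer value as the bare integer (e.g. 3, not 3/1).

step 1: merge (Q,U) at d=5; branch lengths Q→5/2, U→5/2; new cluster QU
  updated: d(I,QU)=61/2, d(QU,S)=45/2
step 2: merge (QU,S) at d=45/2; branch lengths QU→35/4, S→45/4; new cluster QSU
  updated: d(I,QSU)=94/3
step 3: merge (I,QSU) at d=94/3; branch lengths I→47/3, QSU→53/12; new cluster IQSU
final tree: (I:47/3,((Q:5/2,U:5/2):35/4,S:45/4):53/12)
total length: 541/12

35/4,45/4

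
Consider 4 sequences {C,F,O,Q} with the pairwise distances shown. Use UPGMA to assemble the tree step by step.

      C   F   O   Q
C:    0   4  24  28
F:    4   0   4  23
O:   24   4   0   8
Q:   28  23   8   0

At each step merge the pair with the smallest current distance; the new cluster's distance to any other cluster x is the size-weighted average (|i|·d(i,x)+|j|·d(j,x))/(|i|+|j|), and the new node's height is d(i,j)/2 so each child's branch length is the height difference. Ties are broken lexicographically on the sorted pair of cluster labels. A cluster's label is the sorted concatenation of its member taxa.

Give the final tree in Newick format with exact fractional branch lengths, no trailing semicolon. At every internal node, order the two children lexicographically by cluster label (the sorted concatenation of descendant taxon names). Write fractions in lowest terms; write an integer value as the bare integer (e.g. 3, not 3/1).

((C:2,F:2):63/8,(O:4,Q:4):47/8)

1. join C+F (d=4) ⇒ CF; edges |C|=2, |F|=2
  updated: d(CF,O)=14, d(CF,Q)=51/2
2. join O+Q (d=8) ⇒ OQ; edges |O|=4, |Q|=4
  updated: d(CF,OQ)=79/4
3. join CF+OQ (d=79/4) ⇒ CFOQ; edges |CF|=63/8, |OQ|=47/8
final tree: ((C:2,F:2):63/8,(O:4,Q:4):47/8)
total length: 103/4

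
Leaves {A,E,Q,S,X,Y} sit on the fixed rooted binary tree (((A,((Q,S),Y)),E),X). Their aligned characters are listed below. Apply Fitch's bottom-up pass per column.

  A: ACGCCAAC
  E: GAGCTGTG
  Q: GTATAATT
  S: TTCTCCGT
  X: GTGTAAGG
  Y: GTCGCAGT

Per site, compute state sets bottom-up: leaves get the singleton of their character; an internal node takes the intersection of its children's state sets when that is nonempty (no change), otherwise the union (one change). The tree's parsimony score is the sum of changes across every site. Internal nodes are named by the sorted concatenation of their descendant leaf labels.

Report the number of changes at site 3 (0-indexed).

3

site 0, node QS: Q={G} ∪ S={T} → {G,T} (+1)
site 0, node QSY: QS={G,T} ∩ Y={G} → {G} (+0)
site 0, node AQSY: A={A} ∪ QSY={G} → {A,G} (+1)
site 0, node AEQSY: AQSY={A,G} ∩ E={G} → {G} (+0)
site 0, node AEQSXY: AEQSY={G} ∩ X={G} → {G} (+0)
site 1, node QS: Q={T} ∩ S={T} → {T} (+0)
site 1, node QSY: QS={T} ∩ Y={T} → {T} (+0)
site 1, node AQSY: A={C} ∪ QSY={T} → {C,T} (+1)
site 1, node AEQSY: AQSY={C,T} ∪ E={A} → {A,C,T} (+1)
site 1, node AEQSXY: AEQSY={A,C,T} ∩ X={T} → {T} (+0)
site 2, node QS: Q={A} ∪ S={C} → {A,C} (+1)
site 2, node QSY: QS={A,C} ∩ Y={C} → {C} (+0)
site 2, node AQSY: A={G} ∪ QSY={C} → {C,G} (+1)
site 2, node AEQSY: AQSY={C,G} ∩ E={G} → {G} (+0)
site 2, node AEQSXY: AEQSY={G} ∩ X={G} → {G} (+0)
site 3, node QS: Q={T} ∩ S={T} → {T} (+0)
site 3, node QSY: QS={T} ∪ Y={G} → {G,T} (+1)
site 3, node AQSY: A={C} ∪ QSY={G,T} → {C,G,T} (+1)
site 3, node AEQSY: AQSY={C,G,T} ∩ E={C} → {C} (+0)
site 3, node AEQSXY: AEQSY={C} ∪ X={T} → {C,T} (+1)
site 4, node QS: Q={A} ∪ S={C} → {A,C} (+1)
site 4, node QSY: QS={A,C} ∩ Y={C} → {C} (+0)
site 4, node AQSY: A={C} ∩ QSY={C} → {C} (+0)
site 4, node AEQSY: AQSY={C} ∪ E={T} → {C,T} (+1)
site 4, node AEQSXY: AEQSY={C,T} ∪ X={A} → {A,C,T} (+1)
site 5, node QS: Q={A} ∪ S={C} → {A,C} (+1)
site 5, node QSY: QS={A,C} ∩ Y={A} → {A} (+0)
site 5, node AQSY: A={A} ∩ QSY={A} → {A} (+0)
site 5, node AEQSY: AQSY={A} ∪ E={G} → {A,G} (+1)
site 5, node AEQSXY: AEQSY={A,G} ∩ X={A} → {A} (+0)
site 6, node QS: Q={T} ∪ S={G} → {G,T} (+1)
site 6, node QSY: QS={G,T} ∩ Y={G} → {G} (+0)
site 6, node AQSY: A={A} ∪ QSY={G} → {A,G} (+1)
site 6, node AEQSY: AQSY={A,G} ∪ E={T} → {A,G,T} (+1)
site 6, node AEQSXY: AEQSY={A,G,T} ∩ X={G} → {G} (+0)
site 7, node QS: Q={T} ∩ S={T} → {T} (+0)
site 7, node QSY: QS={T} ∩ Y={T} → {T} (+0)
site 7, node AQSY: A={C} ∪ QSY={T} → {C,T} (+1)
site 7, node AEQSY: AQSY={C,T} ∪ E={G} → {C,G,T} (+1)
site 7, node AEQSXY: AEQSY={C,G,T} ∩ X={G} → {G} (+0)
per-site changes: [2, 2, 2, 3, 3, 2, 3, 2]; total = 19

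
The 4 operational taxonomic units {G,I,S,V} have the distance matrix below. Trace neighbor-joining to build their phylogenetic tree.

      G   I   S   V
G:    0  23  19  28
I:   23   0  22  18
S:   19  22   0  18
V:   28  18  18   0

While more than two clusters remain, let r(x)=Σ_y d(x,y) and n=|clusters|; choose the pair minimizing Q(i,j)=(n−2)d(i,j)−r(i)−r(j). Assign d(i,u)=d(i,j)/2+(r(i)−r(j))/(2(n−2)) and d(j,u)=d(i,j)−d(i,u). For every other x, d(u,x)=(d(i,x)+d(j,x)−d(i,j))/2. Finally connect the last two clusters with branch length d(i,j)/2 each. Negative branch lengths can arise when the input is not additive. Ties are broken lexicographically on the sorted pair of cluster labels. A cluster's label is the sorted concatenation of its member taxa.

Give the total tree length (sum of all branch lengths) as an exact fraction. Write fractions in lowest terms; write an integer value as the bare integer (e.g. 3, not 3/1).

step 1: merge (G,S) at d=19, Q=-91; branch lengths G→49/4, S→27/4; new cluster GS
  updated: d(GS,I)=13, d(GS,V)=27/2
step 2: merge (GS,I) at d=13, Q=-89/2; branch lengths GS→17/4, I→35/4; new cluster GIS
  updated: d(GIS,V)=37/4
step 3: merge (GIS,V) at d=37/4; branch lengths GIS→37/8, V→37/8; new cluster GISV
final tree: (((G:49/4,S:27/4):17/4,I:35/4):37/8,V:37/8)
total length: 165/4

165/4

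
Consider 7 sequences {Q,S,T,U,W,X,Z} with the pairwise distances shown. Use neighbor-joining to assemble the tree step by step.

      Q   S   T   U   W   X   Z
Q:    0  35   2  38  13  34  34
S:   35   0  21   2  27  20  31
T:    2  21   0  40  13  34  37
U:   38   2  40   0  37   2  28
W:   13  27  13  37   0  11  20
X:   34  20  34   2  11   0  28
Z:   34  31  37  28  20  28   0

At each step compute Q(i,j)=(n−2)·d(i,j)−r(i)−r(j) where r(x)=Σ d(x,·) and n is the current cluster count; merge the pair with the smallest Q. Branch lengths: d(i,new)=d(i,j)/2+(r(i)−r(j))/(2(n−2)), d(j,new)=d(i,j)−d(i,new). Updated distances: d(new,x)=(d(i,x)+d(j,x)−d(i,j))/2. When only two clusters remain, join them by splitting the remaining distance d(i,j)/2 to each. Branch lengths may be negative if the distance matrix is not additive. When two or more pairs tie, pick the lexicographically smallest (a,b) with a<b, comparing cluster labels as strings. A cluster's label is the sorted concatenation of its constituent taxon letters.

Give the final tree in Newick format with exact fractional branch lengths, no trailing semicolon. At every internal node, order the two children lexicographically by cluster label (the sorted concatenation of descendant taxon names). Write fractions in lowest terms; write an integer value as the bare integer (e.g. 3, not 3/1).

step 1: merge (Q,T) at d=2, Q=-293; branch lengths Q→19/10, T→1/10; new cluster QT
  updated: d(QT,S)=27, d(QT,U)=38, d(QT,W)=12, d(QT,X)=33, d(QT,Z)=69/2
step 2: merge (S,U) at d=2, Q=-206; branch lengths S→1, U→1; new cluster SU
  updated: d(QT,SU)=63/2, d(SU,W)=31, d(SU,X)=10, d(SU,Z)=57/2
step 3: merge (SU,X) at d=10, Q=-153; branch lengths SU→49/6, X→11/6; new cluster SUX
  updated: d(QT,SUX)=109/4, d(SUX,W)=16, d(SUX,Z)=93/4
step 4: merge (QT,W) at d=12, Q=-391/4; branch lengths QT→199/16, W→-7/16; new cluster QTW
  updated: d(QTW,SUX)=125/8, d(QTW,Z)=85/4
step 5: merge (QTW,SUX) at d=125/8, Q=-481/8; branch lengths QTW→109/16, SUX→141/16; new cluster QSTUWX
  updated: d(QSTUWX,Z)=231/16
step 6: merge (QSTUWX,Z) at d=231/16; branch lengths QSTUWX→231/32, Z→231/32; new cluster QSTUWXZ
final tree: ((((Q:19/10,T:1/10):199/16,W:-7/16):109/16,((S:1,U:1):49/6,X:11/6):141/16):231/32,Z:231/32)
total length: 897/16

((((Q:19/10,T:1/10):199/16,W:-7/16):109/16,((S:1,U:1):49/6,X:11/6):141/16):231/32,Z:231/32)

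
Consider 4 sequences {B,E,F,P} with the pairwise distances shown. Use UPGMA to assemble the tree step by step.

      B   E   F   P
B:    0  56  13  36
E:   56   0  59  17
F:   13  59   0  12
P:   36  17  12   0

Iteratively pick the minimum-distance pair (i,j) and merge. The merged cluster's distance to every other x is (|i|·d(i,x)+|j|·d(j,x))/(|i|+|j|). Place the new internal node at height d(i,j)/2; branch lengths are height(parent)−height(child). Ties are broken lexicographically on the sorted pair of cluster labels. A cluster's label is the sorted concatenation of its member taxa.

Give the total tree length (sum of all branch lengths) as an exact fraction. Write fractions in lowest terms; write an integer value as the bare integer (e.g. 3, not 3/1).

249/4

1. join F+P (d=12) ⇒ FP; edges |F|=6, |P|=6
  updated: d(B,FP)=49/2, d(E,FP)=38
2. join B+FP (d=49/2) ⇒ BFP; edges |B|=49/4, |FP|=25/4
  updated: d(BFP,E)=44
3. join BFP+E (d=44) ⇒ BEFP; edges |BFP|=39/4, |E|=22
final tree: ((B:49/4,(F:6,P:6):25/4):39/4,E:22)
total length: 249/4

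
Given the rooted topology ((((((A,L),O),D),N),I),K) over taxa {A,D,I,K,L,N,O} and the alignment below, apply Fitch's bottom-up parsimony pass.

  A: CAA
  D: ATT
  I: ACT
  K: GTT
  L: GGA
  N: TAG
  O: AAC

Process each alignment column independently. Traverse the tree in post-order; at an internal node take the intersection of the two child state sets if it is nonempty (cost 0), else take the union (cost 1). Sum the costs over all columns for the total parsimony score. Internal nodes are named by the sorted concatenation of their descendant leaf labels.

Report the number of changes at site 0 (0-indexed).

[col 0] AL: children A:{C}, L:{G} ∪→ {C,G}; cost 1
[col 0] ALO: children AL:{C,G}, O:{A} ∪→ {A,C,G}; cost 1
[col 0] ADLO: children ALO:{A,C,G}, D:{A} ∩→ {A}; cost 0
[col 0] ADLNO: children ADLO:{A}, N:{T} ∪→ {A,T}; cost 1
[col 0] ADILNO: children ADLNO:{A,T}, I:{A} ∩→ {A}; cost 0
[col 0] ADIKLNO: children ADILNO:{A}, K:{G} ∪→ {A,G}; cost 1
[col 1] AL: children A:{A}, L:{G} ∪→ {A,G}; cost 1
[col 1] ALO: children AL:{A,G}, O:{A} ∩→ {A}; cost 0
[col 1] ADLO: children ALO:{A}, D:{T} ∪→ {A,T}; cost 1
[col 1] ADLNO: children ADLO:{A,T}, N:{A} ∩→ {A}; cost 0
[col 1] ADILNO: children ADLNO:{A}, I:{C} ∪→ {A,C}; cost 1
[col 1] ADIKLNO: children ADILNO:{A,C}, K:{T} ∪→ {A,C,T}; cost 1
[col 2] AL: children A:{A}, L:{A} ∩→ {A}; cost 0
[col 2] ALO: children AL:{A}, O:{C} ∪→ {A,C}; cost 1
[col 2] ADLO: children ALO:{A,C}, D:{T} ∪→ {A,C,T}; cost 1
[col 2] ADLNO: children ADLO:{A,C,T}, N:{G} ∪→ {A,C,G,T}; cost 1
[col 2] ADILNO: children ADLNO:{A,C,G,T}, I:{T} ∩→ {T}; cost 0
[col 2] ADIKLNO: children ADILNO:{T}, K:{T} ∩→ {T}; cost 0
per-site changes: [4, 4, 3]; total = 11

4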